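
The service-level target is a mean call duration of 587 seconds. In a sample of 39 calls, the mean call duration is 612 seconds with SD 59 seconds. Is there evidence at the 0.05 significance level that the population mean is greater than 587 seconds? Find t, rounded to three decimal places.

H0: μ = 587; H1: μ > 587 (one-sample t-test, right-tailed).
t = (x̄ − μ₀)/(s/√n) = (612 − 587)/(59/√39) = 2.646
df = n − 1 = 38
p-value = P(T ≥ 2.646) ≈ 0.0059
Since p ≈ 0.0059 < α = 0.05, reject H0; the evidence is statistically significant.

2.646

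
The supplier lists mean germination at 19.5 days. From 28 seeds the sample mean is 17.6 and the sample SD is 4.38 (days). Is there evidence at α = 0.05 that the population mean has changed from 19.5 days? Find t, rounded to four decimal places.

H0: μ = 19.5; H1: μ ≠ 19.5 (one-sample t-test, two-sided).
t = (x̄ − μ₀)/(s/√n) = (17.6 − 19.5)/(4.38/√28) = -2.2954
df = n − 1 = 27
Two-sided p-value ≈ 0.030
Since p ≈ 0.030 < α = 0.05, reject H0; the data support H1.

-2.2954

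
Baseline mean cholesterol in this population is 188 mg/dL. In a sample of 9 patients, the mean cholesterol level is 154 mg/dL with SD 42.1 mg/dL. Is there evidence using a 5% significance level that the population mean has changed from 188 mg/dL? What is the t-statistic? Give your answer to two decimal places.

-2.42

H0: μ = 188; H1: μ ≠ 188 (one-sample t-test, two-sided).
t = (x̄ − μ₀)/(s/√n) = (154 − 188)/(42.1/√9) = -2.42
df = n − 1 = 8
Two-sided p-value ≈ 0.042
Since p ≈ 0.042 < α = 0.05, reject H0; the data support H1.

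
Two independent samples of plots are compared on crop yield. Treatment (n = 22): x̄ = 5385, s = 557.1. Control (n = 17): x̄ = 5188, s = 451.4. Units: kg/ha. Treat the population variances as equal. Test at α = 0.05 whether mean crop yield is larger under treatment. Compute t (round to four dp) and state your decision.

Let group 1 = treatment, group 2 = control. H0: μ_1 = μ_2; H1: μ_1 > μ_2 (two-sample pooled-variance t-test, right-tailed).
s_p² = [(22−1)·557.1² + (17−1)·451.4²]/(22+17−2) = 264264
t = (5385 − 5188)/√[264264·(1/22 + 1/17)] = 1.1867
df = n₁ + n₂ − 2 = 37
p-value = P(T ≥ 1.1867) ≈ 0.121
Since p ≈ 0.121 > α = 0.05, fail to reject H0; the evidence is not statistically significant.

t = 1.1867; fail to reject H0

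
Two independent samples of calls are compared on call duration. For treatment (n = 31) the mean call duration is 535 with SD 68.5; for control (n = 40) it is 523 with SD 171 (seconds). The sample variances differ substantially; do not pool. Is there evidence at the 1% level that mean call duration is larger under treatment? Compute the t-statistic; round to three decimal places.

Let group 1 = treatment, group 2 = control. H0: μ_1 = μ_2; H1: μ_1 > μ_2 (Welch's two-sample t-test, right-tailed).
t = (x̄_1 − x̄_2)/√(s_1²/n_1 + s_2²/n_2) = (535 − 523)/√(68.5²/31 + 171²/40) = 0.404
Welch–Satterthwaite df ≈ 53.82
p-value = P(T ≥ 0.404) ≈ 0.344
Since p ≈ 0.344 > α = 0.01, fail to reject H0; the data do not provide sufficient evidence against H0.

0.404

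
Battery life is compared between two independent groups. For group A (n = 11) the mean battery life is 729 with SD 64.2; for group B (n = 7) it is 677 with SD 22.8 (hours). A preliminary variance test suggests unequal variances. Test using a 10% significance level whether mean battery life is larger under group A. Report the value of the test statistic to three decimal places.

Let group 1 = group A, group 2 = group B. H0: μ_1 = μ_2; H1: μ_1 > μ_2 (Welch's two-sample t-test, right-tailed).
t = (x̄_1 − x̄_2)/√(s_1²/n_1 + s_2²/n_2) = (729 − 677)/√(64.2²/11 + 22.8²/7) = 2.454
Welch–Satterthwaite df ≈ 13.47
p-value = P(T ≥ 2.454) ≈ 0.0142
Since p ≈ 0.0142 < α = 0.1, reject H0; the evidence is statistically significant.

2.454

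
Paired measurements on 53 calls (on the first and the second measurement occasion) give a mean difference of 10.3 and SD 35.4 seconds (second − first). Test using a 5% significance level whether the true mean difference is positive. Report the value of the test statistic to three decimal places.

2.118

H0: μ_d = 0; H1: μ_d > 0 (paired t-test on the differences, right-tailed).
t = d̄/(s_d/√n) = 10.3/(35.4/√53) = 2.118
df = n − 1 = 52
p-value = P(T ≥ 2.118) ≈ 0.0195
Since p ≈ 0.0195 < α = 0.05, reject H0; the data support H1.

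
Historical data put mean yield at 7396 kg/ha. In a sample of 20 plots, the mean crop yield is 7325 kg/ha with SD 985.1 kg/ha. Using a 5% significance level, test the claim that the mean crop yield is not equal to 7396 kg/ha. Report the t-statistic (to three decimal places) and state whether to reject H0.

H0: μ = 7396; H1: μ ≠ 7396 (one-sample t-test, two-sided).
t = (x̄ − μ₀)/(s/√n) = (7325 − 7396)/(985.1/√20) = -0.322
df = n − 1 = 19
Two-sided p-value ≈ 0.751
Since p ≈ 0.751 > α = 0.05, fail to reject H0; the evidence is not statistically significant.

t = -0.322; fail to reject H0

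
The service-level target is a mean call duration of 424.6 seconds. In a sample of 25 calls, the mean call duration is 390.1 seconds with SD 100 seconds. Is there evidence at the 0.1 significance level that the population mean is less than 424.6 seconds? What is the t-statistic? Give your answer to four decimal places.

-1.7250

H0: μ = 424.6; H1: μ < 424.6 (one-sample t-test, left-tailed).
t = (x̄ − μ₀)/(s/√n) = (390.1 − 424.6)/(100/√25) = -1.7250
df = n − 1 = 24
p-value = P(T ≤ -1.7250) ≈ 0.0487
Since p ≈ 0.0487 < α = 0.1, reject H0; the data support H1.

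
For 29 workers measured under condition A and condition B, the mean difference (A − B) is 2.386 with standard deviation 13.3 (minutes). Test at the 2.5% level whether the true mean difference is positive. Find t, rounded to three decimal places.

0.966

H0: μ_d = 0; H1: μ_d > 0 (paired t-test on the differences, right-tailed).
t = d̄/(s_d/√n) = 2.386/(13.3/√29) = 0.966
df = n − 1 = 28
p-value = P(T ≥ 0.966) ≈ 0.1711
Since p ≈ 0.1711 > α = 0.025, fail to reject H0; the evidence is not statistically significant.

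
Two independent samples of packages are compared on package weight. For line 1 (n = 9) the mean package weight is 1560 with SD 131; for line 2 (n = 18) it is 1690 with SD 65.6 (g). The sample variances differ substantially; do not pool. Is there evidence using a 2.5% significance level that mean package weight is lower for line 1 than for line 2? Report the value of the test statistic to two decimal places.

-2.81

Let group 1 = line 1, group 2 = line 2. H0: μ_1 = μ_2; H1: μ_1 < μ_2 (Welch's two-sample t-test, left-tailed).
t = (x̄_1 − x̄_2)/√(s_1²/n_1 + s_2²/n_2) = (1560 − 1690)/√(131²/9 + 65.6²/18) = -2.81
Welch–Satterthwaite df ≈ 10.06
p-value = P(T ≤ -2.81) ≈ 0.009
Since p ≈ 0.009 < α = 0.025, reject H0; the data support H1.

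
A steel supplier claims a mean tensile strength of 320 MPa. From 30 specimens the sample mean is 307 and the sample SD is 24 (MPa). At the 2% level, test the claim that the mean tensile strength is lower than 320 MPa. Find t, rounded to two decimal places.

-2.97

H0: μ = 320; H1: μ < 320 (one-sample t-test, left-tailed).
t = (x̄ − μ₀)/(s/√n) = (307 − 320)/(24/√30) = -2.97
df = n − 1 = 29
p-value = P(T ≤ -2.97) ≈ 0.003
Since p ≈ 0.003 < α = 0.02, reject H0; the evidence is statistically significant.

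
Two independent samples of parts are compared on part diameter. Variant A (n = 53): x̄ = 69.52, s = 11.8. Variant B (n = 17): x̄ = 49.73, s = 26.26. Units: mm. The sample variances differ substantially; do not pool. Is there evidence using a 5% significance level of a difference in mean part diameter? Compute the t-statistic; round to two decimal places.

Let group 1 = variant A, group 2 = variant B. H0: μ_1 = μ_2; H1: μ_1 ≠ μ_2 (Welch's two-sample t-test, two-sided).
t = (x̄_1 − x̄_2)/√(s_1²/n_1 + s_2²/n_2) = (69.52 − 49.73)/√(11.8²/53 + 26.26²/17) = 3.01
Welch–Satterthwaite df ≈ 18.12
Two-sided p-value ≈ 0.0075
Since p ≈ 0.0075 < α = 0.05, reject H0; the data support H1.

3.01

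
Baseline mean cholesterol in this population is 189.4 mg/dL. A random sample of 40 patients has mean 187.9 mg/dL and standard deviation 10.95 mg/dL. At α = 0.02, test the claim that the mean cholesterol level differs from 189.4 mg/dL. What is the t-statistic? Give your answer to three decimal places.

H0: μ = 189.4; H1: μ ≠ 189.4 (one-sample t-test, two-sided).
t = (x̄ − μ₀)/(s/√n) = (187.9 − 189.4)/(10.95/√40) = -0.866
df = n − 1 = 39
Two-sided p-value ≈ 0.392
Since p ≈ 0.392 > α = 0.02, fail to reject H0; the data do not provide sufficient evidence against H0.

-0.866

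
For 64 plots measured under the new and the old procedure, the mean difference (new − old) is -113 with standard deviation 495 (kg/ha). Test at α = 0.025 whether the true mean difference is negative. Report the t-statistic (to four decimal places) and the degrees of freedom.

t = -1.8263, df = 63

H0: μ_d = 0; H1: μ_d < 0 (paired t-test on the differences, left-tailed).
t = d̄/(s_d/√n) = -113/(495/√64) = -1.8263
df = n − 1 = 63
p-value = P(T ≤ -1.8263) ≈ 0.0363
Since p ≈ 0.0363 > α = 0.025, fail to reject H0; the evidence is not statistically significant.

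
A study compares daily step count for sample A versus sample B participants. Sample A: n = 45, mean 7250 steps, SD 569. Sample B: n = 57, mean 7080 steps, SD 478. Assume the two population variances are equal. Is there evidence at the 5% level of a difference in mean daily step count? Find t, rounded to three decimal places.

1.639

Let group 1 = sample A, group 2 = sample B. H0: μ_1 = μ_2; H1: μ_1 ≠ μ_2 (two-sample pooled-variance t-test, two-sided).
s_p² = [(45−1)·569² + (57−1)·478²]/(45+57−2) = 270406
t = (7250 − 7080)/√[270406·(1/45 + 1/57)] = 1.639
df = n₁ + n₂ − 2 = 100
Two-sided p-value ≈ 0.104
Since p ≈ 0.104 > α = 0.05, fail to reject H0; the evidence is not statistically significant.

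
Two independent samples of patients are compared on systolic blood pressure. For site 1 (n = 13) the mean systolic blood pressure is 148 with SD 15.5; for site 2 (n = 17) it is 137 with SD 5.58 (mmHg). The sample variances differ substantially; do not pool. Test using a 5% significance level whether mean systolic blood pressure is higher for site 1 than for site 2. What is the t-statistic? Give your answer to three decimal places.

2.441

Let group 1 = site 1, group 2 = site 2. H0: μ_1 = μ_2; H1: μ_1 > μ_2 (Welch's two-sample t-test, right-tailed).
t = (x̄_1 − x̄_2)/√(s_1²/n_1 + s_2²/n_2) = (148 − 137)/√(15.5²/13 + 5.58²/17) = 2.441
Welch–Satterthwaite df ≈ 14.39
p-value = P(T ≥ 2.441) ≈ 0.014
Since p ≈ 0.014 < α = 0.05, reject H0; the evidence is statistically significant.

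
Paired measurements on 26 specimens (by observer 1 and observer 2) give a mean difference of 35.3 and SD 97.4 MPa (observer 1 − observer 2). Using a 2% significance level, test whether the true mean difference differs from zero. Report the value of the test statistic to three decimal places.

H0: μ_d = 0; H1: μ_d ≠ 0 (paired t-test on the differences, two-sided).
t = d̄/(s_d/√n) = 35.3/(97.4/√26) = 1.848
df = n − 1 = 25
Two-sided p-value ≈ 0.0765
Since p ≈ 0.0765 > α = 0.02, fail to reject H0; the data do not provide sufficient evidence against H0.

1.848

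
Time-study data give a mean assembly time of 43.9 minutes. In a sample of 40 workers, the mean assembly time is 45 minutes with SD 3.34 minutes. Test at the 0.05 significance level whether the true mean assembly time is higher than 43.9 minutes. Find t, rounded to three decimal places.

H0: μ = 43.9; H1: μ > 43.9 (one-sample t-test, right-tailed).
t = (x̄ − μ₀)/(s/√n) = (45 − 43.9)/(3.34/√40) = 2.083
df = n − 1 = 39
p-value = P(T ≥ 2.083) ≈ 0.0219
Since p ≈ 0.0219 < α = 0.05, reject H0; the evidence is statistically significant.

2.083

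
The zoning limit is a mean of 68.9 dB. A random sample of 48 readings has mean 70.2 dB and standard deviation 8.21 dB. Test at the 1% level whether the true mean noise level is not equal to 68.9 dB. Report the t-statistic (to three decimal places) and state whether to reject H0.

t = 1.097; fail to reject H0

H0: μ = 68.9; H1: μ ≠ 68.9 (one-sample t-test, two-sided).
t = (x̄ − μ₀)/(s/√n) = (70.2 − 68.9)/(8.21/√48) = 1.097
df = n − 1 = 47
Two-sided p-value ≈ 0.2782
Since p ≈ 0.2782 > α = 0.01, fail to reject H0; the data do not provide sufficient evidence against H0.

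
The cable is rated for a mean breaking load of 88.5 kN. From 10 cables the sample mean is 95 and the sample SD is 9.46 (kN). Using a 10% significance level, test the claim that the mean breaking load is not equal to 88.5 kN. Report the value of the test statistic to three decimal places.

H0: μ = 88.5; H1: μ ≠ 88.5 (one-sample t-test, two-sided).
t = (x̄ − μ₀)/(s/√n) = (95 − 88.5)/(9.46/√10) = 2.173
df = n − 1 = 9
Two-sided p-value ≈ 0.058
Since p ≈ 0.058 < α = 0.1, reject H0; the data support H1.

2.173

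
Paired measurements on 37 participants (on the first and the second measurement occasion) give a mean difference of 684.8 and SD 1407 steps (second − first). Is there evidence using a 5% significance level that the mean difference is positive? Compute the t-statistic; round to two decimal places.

H0: μ_d = 0; H1: μ_d > 0 (paired t-test on the differences, right-tailed).
t = d̄/(s_d/√n) = 684.8/(1407/√37) = 2.96
df = n − 1 = 36
p-value = P(T ≥ 2.96) ≈ 0.0027
Since p ≈ 0.0027 < α = 0.05, reject H0; the data support H1.

2.96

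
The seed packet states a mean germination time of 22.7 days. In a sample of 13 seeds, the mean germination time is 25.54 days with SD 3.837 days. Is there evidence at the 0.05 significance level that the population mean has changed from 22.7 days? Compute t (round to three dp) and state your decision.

H0: μ = 22.7; H1: μ ≠ 22.7 (one-sample t-test, two-sided).
t = (x̄ − μ₀)/(s/√n) = (25.54 − 22.7)/(3.837/√13) = 2.669
df = n − 1 = 12
Two-sided p-value ≈ 0.020
Since p ≈ 0.020 < α = 0.05, reject H0; the data support H1.

t = 2.669; reject H0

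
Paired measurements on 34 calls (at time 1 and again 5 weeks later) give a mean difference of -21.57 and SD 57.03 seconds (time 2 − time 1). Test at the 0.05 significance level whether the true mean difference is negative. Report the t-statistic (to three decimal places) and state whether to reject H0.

H0: μ_d = 0; H1: μ_d < 0 (paired t-test on the differences, left-tailed).
t = d̄/(s_d/√n) = -21.57/(57.03/√34) = -2.205
df = n − 1 = 33
p-value = P(T ≤ -2.205) ≈ 0.017
Since p ≈ 0.017 < α = 0.05, reject H0; the evidence is statistically significant.

t = -2.205; reject H0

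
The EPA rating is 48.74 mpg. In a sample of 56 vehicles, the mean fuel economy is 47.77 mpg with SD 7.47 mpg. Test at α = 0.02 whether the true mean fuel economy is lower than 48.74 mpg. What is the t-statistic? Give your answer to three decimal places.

-0.972

H0: μ = 48.74; H1: μ < 48.74 (one-sample t-test, left-tailed).
t = (x̄ − μ₀)/(s/√n) = (47.77 − 48.74)/(7.47/√56) = -0.972
df = n − 1 = 55
p-value = P(T ≤ -0.972) ≈ 0.168
Since p ≈ 0.168 > α = 0.02, fail to reject H0; the evidence is not statistically significant.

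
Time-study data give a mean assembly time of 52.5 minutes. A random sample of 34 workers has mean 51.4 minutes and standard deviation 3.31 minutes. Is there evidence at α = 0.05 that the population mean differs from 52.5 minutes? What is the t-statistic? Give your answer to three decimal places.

-1.938

H0: μ = 52.5; H1: μ ≠ 52.5 (one-sample t-test, two-sided).
t = (x̄ − μ₀)/(s/√n) = (51.4 − 52.5)/(3.31/√34) = -1.938
df = n − 1 = 33
Two-sided p-value ≈ 0.0612
Since p ≈ 0.0612 > α = 0.05, fail to reject H0; the evidence is not statistically significant.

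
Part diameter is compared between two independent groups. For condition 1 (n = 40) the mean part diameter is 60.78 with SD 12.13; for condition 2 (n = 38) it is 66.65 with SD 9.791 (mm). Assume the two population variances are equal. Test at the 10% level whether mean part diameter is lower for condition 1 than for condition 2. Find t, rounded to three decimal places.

Let group 1 = condition 1, group 2 = condition 2. H0: μ_1 = μ_2; H1: μ_1 < μ_2 (two-sample pooled-variance t-test, left-tailed).
s_p² = [(40−1)·12.13² + (38−1)·9.791²]/(40+38−2) = 122.175
t = (60.78 − 66.65)/√[122.175·(1/40 + 1/38)] = -2.344
df = n₁ + n₂ − 2 = 76
p-value = P(T ≤ -2.344) ≈ 0.011
Since p ≈ 0.011 < α = 0.1, reject H0; the data support H1.

-2.344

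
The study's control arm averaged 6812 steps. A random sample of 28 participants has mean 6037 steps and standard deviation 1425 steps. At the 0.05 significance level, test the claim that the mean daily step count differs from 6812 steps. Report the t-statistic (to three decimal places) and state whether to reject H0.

t = -2.878; reject H0

H0: μ = 6812; H1: μ ≠ 6812 (one-sample t-test, two-sided).
t = (x̄ − μ₀)/(s/√n) = (6037 − 6812)/(1425/√28) = -2.878
df = n − 1 = 27
Two-sided p-value ≈ 0.008
Since p ≈ 0.008 < α = 0.05, reject H0; the data support H1.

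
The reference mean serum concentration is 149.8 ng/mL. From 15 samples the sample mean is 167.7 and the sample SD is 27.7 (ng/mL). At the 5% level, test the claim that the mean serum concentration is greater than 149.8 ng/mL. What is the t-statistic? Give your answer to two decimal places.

2.50

H0: μ = 149.8; H1: μ > 149.8 (one-sample t-test, right-tailed).
t = (x̄ − μ₀)/(s/√n) = (167.7 − 149.8)/(27.7/√15) = 2.50
df = n − 1 = 14
p-value = P(T ≥ 2.50) ≈ 0.013
Since p ≈ 0.013 < α = 0.05, reject H0; the evidence is statistically significant.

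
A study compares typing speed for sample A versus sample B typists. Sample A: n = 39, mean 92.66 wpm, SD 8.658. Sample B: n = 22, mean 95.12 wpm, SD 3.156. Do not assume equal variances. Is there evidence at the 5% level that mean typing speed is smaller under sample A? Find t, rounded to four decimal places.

Let group 1 = sample A, group 2 = sample B. H0: μ_1 = μ_2; H1: μ_1 < μ_2 (Welch's two-sample t-test, left-tailed).
t = (x̄_1 − x̄_2)/√(s_1²/n_1 + s_2²/n_2) = (92.66 − 95.12)/√(8.658²/39 + 3.156²/22) = -1.5963
Welch–Satterthwaite df ≈ 52.72
p-value = P(T ≤ -1.5963) ≈ 0.0582
Since p ≈ 0.0582 > α = 0.05, fail to reject H0; the evidence is not statistically significant.

-1.5963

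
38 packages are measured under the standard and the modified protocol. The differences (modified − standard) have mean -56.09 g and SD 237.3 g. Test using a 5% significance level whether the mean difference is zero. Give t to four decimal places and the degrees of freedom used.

t = -1.4571, df = 37

H0: μ_d = 0; H1: μ_d ≠ 0 (paired t-test on the differences, two-sided).
t = d̄/(s_d/√n) = -56.09/(237.3/√38) = -1.4571
df = n − 1 = 37
Two-sided p-value ≈ 0.154
Since p ≈ 0.154 > α = 0.05, fail to reject H0; the data do not provide sufficient evidence against H0.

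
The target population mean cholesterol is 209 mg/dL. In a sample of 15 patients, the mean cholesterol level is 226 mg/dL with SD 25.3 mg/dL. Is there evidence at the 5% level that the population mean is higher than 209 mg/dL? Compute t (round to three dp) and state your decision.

H0: μ = 209; H1: μ > 209 (one-sample t-test, right-tailed).
t = (x̄ − μ₀)/(s/√n) = (226 − 209)/(25.3/√15) = 2.602
df = n − 1 = 14
p-value = P(T ≥ 2.602) ≈ 0.010
Since p ≈ 0.010 < α = 0.05, reject H0; the evidence is statistically significant.

t = 2.602; reject H0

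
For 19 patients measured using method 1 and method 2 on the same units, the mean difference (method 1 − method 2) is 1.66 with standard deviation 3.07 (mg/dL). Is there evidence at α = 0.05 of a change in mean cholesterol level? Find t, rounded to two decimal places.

2.36

H0: μ_d = 0; H1: μ_d ≠ 0 (paired t-test on the differences, two-sided).
t = d̄/(s_d/√n) = 1.66/(3.07/√19) = 2.36
df = n − 1 = 18
Two-sided p-value ≈ 0.0300
Since p ≈ 0.0300 < α = 0.05, reject H0; the data support H1.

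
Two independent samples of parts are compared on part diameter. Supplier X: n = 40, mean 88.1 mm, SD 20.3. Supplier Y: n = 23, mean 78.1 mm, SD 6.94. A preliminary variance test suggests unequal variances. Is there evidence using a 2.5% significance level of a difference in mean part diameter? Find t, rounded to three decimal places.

Let group 1 = supplier X, group 2 = supplier Y. H0: μ_1 = μ_2; H1: μ_1 ≠ μ_2 (Welch's two-sample t-test, two-sided).
t = (x̄_1 − x̄_2)/√(s_1²/n_1 + s_2²/n_2) = (88.1 − 78.1)/√(20.3²/40 + 6.94²/23) = 2.840
Welch–Satterthwaite df ≈ 52.61
Two-sided p-value ≈ 0.0064
Since p ≈ 0.0064 < α = 0.025, reject H0; the data support H1.

2.840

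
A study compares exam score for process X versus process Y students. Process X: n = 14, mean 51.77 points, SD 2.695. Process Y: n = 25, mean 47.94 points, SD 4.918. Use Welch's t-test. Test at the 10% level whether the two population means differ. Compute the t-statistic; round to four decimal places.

Let group 1 = process X, group 2 = process Y. H0: μ_1 = μ_2; H1: μ_1 ≠ μ_2 (Welch's two-sample t-test, two-sided).
t = (x̄_1 − x̄_2)/√(s_1²/n_1 + s_2²/n_2) = (51.77 − 47.94)/√(2.695²/14 + 4.918²/25) = 3.1416
Welch–Satterthwaite df ≈ 37.00
Two-sided p-value ≈ 0.0033
Since p ≈ 0.0033 < α = 0.1, reject H0; the data support H1.

3.1416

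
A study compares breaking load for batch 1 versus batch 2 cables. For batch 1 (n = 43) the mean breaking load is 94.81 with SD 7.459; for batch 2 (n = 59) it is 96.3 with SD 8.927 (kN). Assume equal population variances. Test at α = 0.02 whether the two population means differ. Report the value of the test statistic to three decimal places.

-0.891

Let group 1 = batch 1, group 2 = batch 2. H0: μ_1 = μ_2; H1: μ_1 ≠ μ_2 (two-sample pooled-variance t-test, two-sided).
s_p² = [(43−1)·7.459² + (59−1)·8.927²]/(43+59−2) = 69.5884
t = (94.81 − 96.3)/√[69.5884·(1/43 + 1/59)] = -0.891
df = n₁ + n₂ − 2 = 100
Two-sided p-value ≈ 0.375
Since p ≈ 0.375 > α = 0.02, fail to reject H0; the data do not provide sufficient evidence against H0.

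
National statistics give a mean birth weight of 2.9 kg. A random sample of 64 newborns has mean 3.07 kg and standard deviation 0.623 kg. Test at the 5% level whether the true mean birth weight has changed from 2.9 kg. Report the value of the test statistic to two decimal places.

2.18

H0: μ = 2.9; H1: μ ≠ 2.9 (one-sample t-test, two-sided).
t = (x̄ − μ₀)/(s/√n) = (3.07 − 2.9)/(0.623/√64) = 2.18
df = n − 1 = 63
Two-sided p-value ≈ 0.033
Since p ≈ 0.033 < α = 0.05, reject H0; the evidence is statistically significant.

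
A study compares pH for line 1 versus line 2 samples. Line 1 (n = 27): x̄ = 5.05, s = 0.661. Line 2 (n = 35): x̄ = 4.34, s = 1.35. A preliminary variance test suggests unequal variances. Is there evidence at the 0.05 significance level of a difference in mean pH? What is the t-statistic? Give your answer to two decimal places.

Let group 1 = line 1, group 2 = line 2. H0: μ_1 = μ_2; H1: μ_1 ≠ μ_2 (Welch's two-sample t-test, two-sided).
t = (x̄_1 − x̄_2)/√(s_1²/n_1 + s_2²/n_2) = (5.05 − 4.34)/√(0.661²/27 + 1.35²/35) = 2.72
Welch–Satterthwaite df ≈ 51.87
Two-sided p-value ≈ 0.009
Since p ≈ 0.009 < α = 0.05, reject H0; the data support H1.

2.72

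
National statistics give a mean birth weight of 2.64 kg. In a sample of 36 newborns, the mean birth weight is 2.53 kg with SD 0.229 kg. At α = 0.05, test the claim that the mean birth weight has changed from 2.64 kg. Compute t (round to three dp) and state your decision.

H0: μ = 2.64; H1: μ ≠ 2.64 (one-sample t-test, two-sided).
t = (x̄ − μ₀)/(s/√n) = (2.53 − 2.64)/(0.229/√36) = -2.882
df = n − 1 = 35
Two-sided p-value ≈ 0.0067
Since p ≈ 0.0067 < α = 0.05, reject H0; the evidence is statistically significant.

t = -2.882; reject H0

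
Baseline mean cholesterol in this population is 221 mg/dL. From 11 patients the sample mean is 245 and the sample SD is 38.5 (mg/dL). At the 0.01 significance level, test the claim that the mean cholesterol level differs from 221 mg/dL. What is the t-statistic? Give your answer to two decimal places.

H0: μ = 221; H1: μ ≠ 221 (one-sample t-test, two-sided).
t = (x̄ − μ₀)/(s/√n) = (245 − 221)/(38.5/√11) = 2.07
df = n − 1 = 10
Two-sided p-value ≈ 0.0656
Since p ≈ 0.0656 > α = 0.01, fail to reject H0; the data do not provide sufficient evidence against H0.

2.07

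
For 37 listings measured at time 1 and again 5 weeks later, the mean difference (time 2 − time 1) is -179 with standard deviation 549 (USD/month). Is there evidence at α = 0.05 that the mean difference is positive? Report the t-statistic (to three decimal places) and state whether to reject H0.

H0: μ_d = 0; H1: μ_d > 0 (paired t-test on the differences, right-tailed).
t = d̄/(s_d/√n) = -179/(549/√37) = -1.983
df = n − 1 = 36
p-value = P(T ≥ -1.983) ≈ 0.9725
Since p ≈ 0.9725 > α = 0.05, fail to reject H0; the data do not provide sufficient evidence against H0.

t = -1.983; fail to reject H0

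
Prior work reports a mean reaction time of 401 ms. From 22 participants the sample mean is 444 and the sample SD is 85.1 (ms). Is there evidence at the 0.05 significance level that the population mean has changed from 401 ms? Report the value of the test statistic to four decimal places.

2.3700

H0: μ = 401; H1: μ ≠ 401 (one-sample t-test, two-sided).
t = (x̄ − μ₀)/(s/√n) = (444 − 401)/(85.1/√22) = 2.3700
df = n − 1 = 21
Two-sided p-value ≈ 0.0274
Since p ≈ 0.0274 < α = 0.05, reject H0; the data support H1.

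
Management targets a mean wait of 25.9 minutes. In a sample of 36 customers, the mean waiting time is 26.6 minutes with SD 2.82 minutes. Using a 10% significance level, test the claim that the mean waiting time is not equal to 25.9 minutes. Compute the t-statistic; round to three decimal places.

H0: μ = 25.9; H1: μ ≠ 25.9 (one-sample t-test, two-sided).
t = (x̄ − μ₀)/(s/√n) = (26.6 − 25.9)/(2.82/√36) = 1.489
df = n − 1 = 35
Two-sided p-value ≈ 0.145
Since p ≈ 0.145 > α = 0.1, fail to reject H0; the data do not provide sufficient evidence against H0.

1.489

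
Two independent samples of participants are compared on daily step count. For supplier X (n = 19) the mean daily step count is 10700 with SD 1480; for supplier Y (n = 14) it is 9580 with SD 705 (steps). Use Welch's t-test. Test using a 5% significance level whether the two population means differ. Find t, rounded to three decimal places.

2.884

Let group 1 = supplier X, group 2 = supplier Y. H0: μ_1 = μ_2; H1: μ_1 ≠ μ_2 (Welch's two-sample t-test, two-sided).
t = (x̄_1 − x̄_2)/√(s_1²/n_1 + s_2²/n_2) = (10700 − 9580)/√(1480²/19 + 705²/14) = 2.884
Welch–Satterthwaite df ≈ 27.22
Two-sided p-value ≈ 0.0076
Since p ≈ 0.0076 < α = 0.05, reject H0; the data support H1.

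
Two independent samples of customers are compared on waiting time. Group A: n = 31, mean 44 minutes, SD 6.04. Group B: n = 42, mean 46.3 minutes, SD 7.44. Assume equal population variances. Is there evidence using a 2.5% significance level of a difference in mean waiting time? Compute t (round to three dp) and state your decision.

t = -1.411; fail to reject H0

Let group 1 = group A, group 2 = group B. H0: μ_1 = μ_2; H1: μ_1 ≠ μ_2 (two-sample pooled-variance t-test, two-sided).
s_p² = [(31−1)·6.04² + (42−1)·7.44²]/(31+42−2) = 47.3795
t = (44 − 46.3)/√[47.3795·(1/31 + 1/42)] = -1.411
df = n₁ + n₂ − 2 = 71
Two-sided p-value ≈ 0.1626
Since p ≈ 0.1626 > α = 0.025, fail to reject H0; the data do not provide sufficient evidence against H0.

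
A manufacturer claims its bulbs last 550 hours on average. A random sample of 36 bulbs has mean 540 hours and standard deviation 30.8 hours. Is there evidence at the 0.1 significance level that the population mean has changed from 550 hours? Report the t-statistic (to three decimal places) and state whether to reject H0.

t = -1.948; reject H0

H0: μ = 550; H1: μ ≠ 550 (one-sample t-test, two-sided).
t = (x̄ − μ₀)/(s/√n) = (540 − 550)/(30.8/√36) = -1.948
df = n − 1 = 35
Two-sided p-value ≈ 0.0595
Since p ≈ 0.0595 < α = 0.1, reject H0; the evidence is statistically significant.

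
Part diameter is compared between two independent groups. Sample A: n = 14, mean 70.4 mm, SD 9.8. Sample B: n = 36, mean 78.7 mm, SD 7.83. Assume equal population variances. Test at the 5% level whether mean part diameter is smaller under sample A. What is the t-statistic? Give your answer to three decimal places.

Let group 1 = sample A, group 2 = sample B. H0: μ_1 = μ_2; H1: μ_1 < μ_2 (two-sample pooled-variance t-test, left-tailed).
s_p² = [(14−1)·9.8² + (36−1)·7.83²]/(14+36−2) = 70.7152
t = (70.4 − 78.7)/√[70.7152·(1/14 + 1/36)] = -3.134
df = n₁ + n₂ − 2 = 48
p-value = P(T ≤ -3.134) ≈ 0.0015
Since p ≈ 0.0015 < α = 0.05, reject H0; the evidence is statistically significant.

-3.134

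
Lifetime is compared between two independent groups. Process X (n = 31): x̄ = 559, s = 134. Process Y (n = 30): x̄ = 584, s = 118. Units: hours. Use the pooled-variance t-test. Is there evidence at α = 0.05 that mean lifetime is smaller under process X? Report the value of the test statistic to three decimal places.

-0.772

Let group 1 = process X, group 2 = process Y. H0: μ_1 = μ_2; H1: μ_1 < μ_2 (two-sample pooled-variance t-test, left-tailed).
s_p² = [(31−1)·134² + (30−1)·118²]/(31+30−2) = 15974.2
t = (559 − 584)/√[15974.2·(1/31 + 1/30)] = -0.772
df = n₁ + n₂ − 2 = 59
p-value = P(T ≤ -0.772) ≈ 0.2215
Since p ≈ 0.2215 > α = 0.05, fail to reject H0; the evidence is not statistically significant.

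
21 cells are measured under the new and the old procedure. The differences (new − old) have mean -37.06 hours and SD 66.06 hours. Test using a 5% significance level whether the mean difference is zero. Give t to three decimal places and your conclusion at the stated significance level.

t = -2.571; reject H0

H0: μ_d = 0; H1: μ_d ≠ 0 (paired t-test on the differences, two-sided).
t = d̄/(s_d/√n) = -37.06/(66.06/√21) = -2.571
df = n − 1 = 20
Two-sided p-value ≈ 0.0182
Since p ≈ 0.0182 < α = 0.05, reject H0; the data support H1.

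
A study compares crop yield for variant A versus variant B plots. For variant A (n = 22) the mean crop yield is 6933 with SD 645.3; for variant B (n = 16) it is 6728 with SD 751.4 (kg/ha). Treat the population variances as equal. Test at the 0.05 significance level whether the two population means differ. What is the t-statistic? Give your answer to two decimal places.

0.90

Let group 1 = variant A, group 2 = variant B. H0: μ_1 = μ_2; H1: μ_1 ≠ μ_2 (two-sample pooled-variance t-test, two-sided).
s_p² = [(22−1)·645.3² + (16−1)·751.4²]/(22+16−2) = 478158
t = (6933 − 6728)/√[478158·(1/22 + 1/16)] = 0.90
df = n₁ + n₂ − 2 = 36
Two-sided p-value ≈ 0.373
Since p ≈ 0.373 > α = 0.05, fail to reject H0; the evidence is not statistically significant.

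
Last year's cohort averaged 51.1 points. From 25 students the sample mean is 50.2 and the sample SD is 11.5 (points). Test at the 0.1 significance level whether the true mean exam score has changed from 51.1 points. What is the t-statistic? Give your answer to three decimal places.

-0.391

H0: μ = 51.1; H1: μ ≠ 51.1 (one-sample t-test, two-sided).
t = (x̄ − μ₀)/(s/√n) = (50.2 − 51.1)/(11.5/√25) = -0.391
df = n − 1 = 24
Two-sided p-value ≈ 0.699
Since p ≈ 0.699 > α = 0.1, fail to reject H0; the data do not provide sufficient evidence against H0.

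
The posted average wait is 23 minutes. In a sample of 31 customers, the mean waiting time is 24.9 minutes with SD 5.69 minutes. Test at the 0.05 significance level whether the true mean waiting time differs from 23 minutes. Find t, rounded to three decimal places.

H0: μ = 23; H1: μ ≠ 23 (one-sample t-test, two-sided).
t = (x̄ − μ₀)/(s/√n) = (24.9 − 23)/(5.69/√31) = 1.859
df = n − 1 = 30
Two-sided p-value ≈ 0.073
Since p ≈ 0.073 > α = 0.05, fail to reject H0; the evidence is not statistically significant.

1.859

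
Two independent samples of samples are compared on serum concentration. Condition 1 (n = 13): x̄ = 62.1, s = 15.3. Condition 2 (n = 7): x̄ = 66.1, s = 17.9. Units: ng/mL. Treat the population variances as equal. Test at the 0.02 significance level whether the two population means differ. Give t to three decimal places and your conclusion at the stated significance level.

t = -0.526; fail to reject H0

Let group 1 = condition 1, group 2 = condition 2. H0: μ_1 = μ_2; H1: μ_1 ≠ μ_2 (two-sample pooled-variance t-test, two-sided).
s_p² = [(13−1)·15.3² + (7−1)·17.9²]/(13+7−2) = 262.863
t = (62.1 − 66.1)/√[262.863·(1/13 + 1/7)] = -0.526
df = n₁ + n₂ − 2 = 18
Two-sided p-value ≈ 0.6051
Since p ≈ 0.6051 > α = 0.02, fail to reject H0; the data do not provide sufficient evidence against H0.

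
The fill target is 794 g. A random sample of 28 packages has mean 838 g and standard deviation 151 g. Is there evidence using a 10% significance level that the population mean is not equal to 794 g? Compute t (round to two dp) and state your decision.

t = 1.54; fail to reject H0

H0: μ = 794; H1: μ ≠ 794 (one-sample t-test, two-sided).
t = (x̄ − μ₀)/(s/√n) = (838 − 794)/(151/√28) = 1.54
df = n − 1 = 27
Two-sided p-value ≈ 0.1347
Since p ≈ 0.1347 > α = 0.1, fail to reject H0; the data do not provide sufficient evidence against H0.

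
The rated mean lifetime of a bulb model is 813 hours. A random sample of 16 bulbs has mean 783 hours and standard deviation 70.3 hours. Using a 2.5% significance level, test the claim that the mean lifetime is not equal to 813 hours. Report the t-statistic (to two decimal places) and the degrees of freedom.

H0: μ = 813; H1: μ ≠ 813 (one-sample t-test, two-sided).
t = (x̄ − μ₀)/(s/√n) = (783 − 813)/(70.3/√16) = -1.71
df = n − 1 = 15
Two-sided p-value ≈ 0.1084
Since p ≈ 0.1084 > α = 0.025, fail to reject H0; the data do not provide sufficient evidence against H0.

t = -1.71, df = 15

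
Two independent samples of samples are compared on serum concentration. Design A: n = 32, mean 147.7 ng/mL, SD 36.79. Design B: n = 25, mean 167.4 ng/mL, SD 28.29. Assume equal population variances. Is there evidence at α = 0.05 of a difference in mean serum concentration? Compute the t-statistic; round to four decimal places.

-2.2131

Let group 1 = design A, group 2 = design B. H0: μ_1 = μ_2; H1: μ_1 ≠ μ_2 (two-sample pooled-variance t-test, two-sided).
s_p² = [(32−1)·36.79² + (25−1)·28.29²]/(32+25−2) = 1112.12
t = (147.7 − 167.4)/√[1112.12·(1/32 + 1/25)] = -2.2131
df = n₁ + n₂ − 2 = 55
Two-sided p-value ≈ 0.0311
Since p ≈ 0.0311 < α = 0.05, reject H0; the data support H1.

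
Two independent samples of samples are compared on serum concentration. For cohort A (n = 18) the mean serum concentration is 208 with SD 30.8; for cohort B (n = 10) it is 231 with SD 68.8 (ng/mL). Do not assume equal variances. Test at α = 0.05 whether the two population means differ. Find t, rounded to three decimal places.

Let group 1 = cohort A, group 2 = cohort B. H0: μ_1 = μ_2; H1: μ_1 ≠ μ_2 (Welch's two-sample t-test, two-sided).
t = (x̄_1 − x̄_2)/√(s_1²/n_1 + s_2²/n_2) = (208 − 231)/√(30.8²/18 + 68.8²/10) = -1.003
Welch–Satterthwaite df ≈ 11.04
Two-sided p-value ≈ 0.3374
Since p ≈ 0.3374 > α = 0.05, fail to reject H0; the data do not provide sufficient evidence against H0.

-1.003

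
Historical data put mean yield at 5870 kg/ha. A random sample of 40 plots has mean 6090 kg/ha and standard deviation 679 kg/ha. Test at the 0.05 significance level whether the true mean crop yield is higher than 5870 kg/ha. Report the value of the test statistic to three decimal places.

H0: μ = 5870; H1: μ > 5870 (one-sample t-test, right-tailed).
t = (x̄ − μ₀)/(s/√n) = (6090 − 5870)/(679/√40) = 2.049
df = n − 1 = 39
p-value = P(T ≥ 2.049) ≈ 0.024
Since p ≈ 0.024 < α = 0.05, reject H0; the data support H1.

2.049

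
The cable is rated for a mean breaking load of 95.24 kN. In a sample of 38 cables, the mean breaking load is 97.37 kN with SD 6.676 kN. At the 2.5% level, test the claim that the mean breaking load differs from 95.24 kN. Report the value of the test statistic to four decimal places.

H0: μ = 95.24; H1: μ ≠ 95.24 (one-sample t-test, two-sided).
t = (x̄ − μ₀)/(s/√n) = (97.37 − 95.24)/(6.676/√38) = 1.9668
df = n − 1 = 37
Two-sided p-value ≈ 0.057
Since p ≈ 0.057 > α = 0.025, fail to reject H0; the evidence is not statistically significant.

1.9668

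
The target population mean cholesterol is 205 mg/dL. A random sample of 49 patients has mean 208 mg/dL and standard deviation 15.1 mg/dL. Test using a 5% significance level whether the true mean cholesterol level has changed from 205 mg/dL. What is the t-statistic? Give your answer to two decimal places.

H0: μ = 205; H1: μ ≠ 205 (one-sample t-test, two-sided).
t = (x̄ − μ₀)/(s/√n) = (208 − 205)/(15.1/√49) = 1.39
df = n − 1 = 48
Two-sided p-value ≈ 0.171
Since p ≈ 0.171 > α = 0.05, fail to reject H0; the data do not provide sufficient evidence against H0.

1.39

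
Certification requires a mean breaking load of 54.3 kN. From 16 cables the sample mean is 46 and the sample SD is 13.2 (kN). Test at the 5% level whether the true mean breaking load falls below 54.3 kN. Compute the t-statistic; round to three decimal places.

-2.515

H0: μ = 54.3; H1: μ < 54.3 (one-sample t-test, left-tailed).
t = (x̄ − μ₀)/(s/√n) = (46 − 54.3)/(13.2/√16) = -2.515
df = n − 1 = 15
p-value = P(T ≤ -2.515) ≈ 0.012
Since p ≈ 0.012 < α = 0.05, reject H0; the evidence is statistically significant.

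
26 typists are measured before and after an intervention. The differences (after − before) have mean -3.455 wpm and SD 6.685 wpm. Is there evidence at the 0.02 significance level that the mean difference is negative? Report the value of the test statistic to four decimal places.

H0: μ_d = 0; H1: μ_d < 0 (paired t-test on the differences, left-tailed).
t = d̄/(s_d/√n) = -3.455/(6.685/√26) = -2.6353
df = n − 1 = 25
p-value = P(T ≤ -2.6353) ≈ 0.007
Since p ≈ 0.007 < α = 0.02, reject H0; the data support H1.

-2.6353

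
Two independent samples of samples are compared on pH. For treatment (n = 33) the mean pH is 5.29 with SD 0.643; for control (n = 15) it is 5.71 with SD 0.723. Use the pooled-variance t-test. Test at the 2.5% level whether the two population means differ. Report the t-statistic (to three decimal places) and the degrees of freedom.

t = -2.018, df = 46

Let group 1 = treatment, group 2 = control. H0: μ_1 = μ_2; H1: μ_1 ≠ μ_2 (two-sample pooled-variance t-test, two-sided).
s_p² = [(33−1)·0.643² + (15−1)·0.723²]/(33+15−2) = 0.446708
t = (5.29 − 5.71)/√[0.446708·(1/33 + 1/15)] = -2.018
df = n₁ + n₂ − 2 = 46
Two-sided p-value ≈ 0.049
Since p ≈ 0.049 > α = 0.025, fail to reject H0; the evidence is not statistically significant.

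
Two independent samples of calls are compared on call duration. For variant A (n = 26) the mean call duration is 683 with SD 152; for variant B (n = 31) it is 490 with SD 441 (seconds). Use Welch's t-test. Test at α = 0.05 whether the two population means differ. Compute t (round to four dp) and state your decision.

Let group 1 = variant A, group 2 = variant B. H0: μ_1 = μ_2; H1: μ_1 ≠ μ_2 (Welch's two-sample t-test, two-sided).
t = (x̄_1 − x̄_2)/√(s_1²/n_1 + s_2²/n_2) = (683 − 490)/√(152²/26 + 441²/31) = 2.2805
Welch–Satterthwaite df ≈ 38.18
Two-sided p-value ≈ 0.0282
Since p ≈ 0.0282 < α = 0.05, reject H0; the data support H1.

t = 2.2805; reject H0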